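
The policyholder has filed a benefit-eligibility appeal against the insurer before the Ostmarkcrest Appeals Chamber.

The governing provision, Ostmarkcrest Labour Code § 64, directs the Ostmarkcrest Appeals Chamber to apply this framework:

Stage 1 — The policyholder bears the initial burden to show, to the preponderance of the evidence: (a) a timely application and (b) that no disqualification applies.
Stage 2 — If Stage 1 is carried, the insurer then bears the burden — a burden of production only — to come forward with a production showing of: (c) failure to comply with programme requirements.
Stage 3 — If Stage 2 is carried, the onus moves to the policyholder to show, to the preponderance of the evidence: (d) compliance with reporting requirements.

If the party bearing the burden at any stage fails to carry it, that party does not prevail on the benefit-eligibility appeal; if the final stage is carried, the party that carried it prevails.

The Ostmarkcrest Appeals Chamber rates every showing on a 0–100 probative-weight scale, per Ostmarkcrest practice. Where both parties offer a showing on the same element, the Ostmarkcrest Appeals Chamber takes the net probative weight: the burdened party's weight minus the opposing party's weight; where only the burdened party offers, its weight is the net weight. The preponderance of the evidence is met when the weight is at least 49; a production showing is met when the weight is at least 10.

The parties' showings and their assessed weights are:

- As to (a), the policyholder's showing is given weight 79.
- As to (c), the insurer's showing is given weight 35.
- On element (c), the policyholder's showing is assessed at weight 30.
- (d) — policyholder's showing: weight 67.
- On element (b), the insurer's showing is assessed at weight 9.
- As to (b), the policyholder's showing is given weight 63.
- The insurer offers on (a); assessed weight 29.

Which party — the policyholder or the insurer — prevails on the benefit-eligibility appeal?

policyholder

Stage 1 (policyholder, the preponderance of the evidence, weight is at least 49): (a) net 79−29=50 ≥ 49 — meets; (b) net 63−9=54 ≥ 49 — meets.
  The policyholder carries Stage 1; the insurer now bears the burden.
Stage 2 (insurer, a production showing, weight is at least 10): (c) net 35−30=5 < 10 — fails.
  The insurer does not carry Stage 2.
The analysis ends at Stage 2; the policyholder prevails.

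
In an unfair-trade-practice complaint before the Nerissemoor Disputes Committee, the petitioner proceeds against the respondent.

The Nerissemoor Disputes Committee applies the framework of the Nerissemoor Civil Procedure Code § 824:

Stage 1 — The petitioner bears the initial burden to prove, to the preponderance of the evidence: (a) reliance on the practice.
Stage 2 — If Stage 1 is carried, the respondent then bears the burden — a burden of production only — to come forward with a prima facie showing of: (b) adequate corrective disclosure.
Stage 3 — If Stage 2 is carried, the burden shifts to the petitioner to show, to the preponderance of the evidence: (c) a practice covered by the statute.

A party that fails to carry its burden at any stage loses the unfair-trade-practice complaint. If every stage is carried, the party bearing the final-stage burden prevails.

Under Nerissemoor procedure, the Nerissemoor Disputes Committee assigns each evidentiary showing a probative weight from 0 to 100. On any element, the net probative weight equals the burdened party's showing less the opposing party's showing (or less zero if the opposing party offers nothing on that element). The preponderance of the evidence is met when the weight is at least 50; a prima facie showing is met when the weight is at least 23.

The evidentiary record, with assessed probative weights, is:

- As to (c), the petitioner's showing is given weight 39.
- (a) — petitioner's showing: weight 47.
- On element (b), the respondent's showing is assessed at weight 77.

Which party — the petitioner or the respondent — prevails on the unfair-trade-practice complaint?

respondent

At Stage 1 the petitioner must meet the preponderance of the evidence (weight is at least 50): on (a) the weight is 47, which does not reach 50, so (a) does not meet the standard.
  The petitioner does not carry Stage 1.
The respondent prevails.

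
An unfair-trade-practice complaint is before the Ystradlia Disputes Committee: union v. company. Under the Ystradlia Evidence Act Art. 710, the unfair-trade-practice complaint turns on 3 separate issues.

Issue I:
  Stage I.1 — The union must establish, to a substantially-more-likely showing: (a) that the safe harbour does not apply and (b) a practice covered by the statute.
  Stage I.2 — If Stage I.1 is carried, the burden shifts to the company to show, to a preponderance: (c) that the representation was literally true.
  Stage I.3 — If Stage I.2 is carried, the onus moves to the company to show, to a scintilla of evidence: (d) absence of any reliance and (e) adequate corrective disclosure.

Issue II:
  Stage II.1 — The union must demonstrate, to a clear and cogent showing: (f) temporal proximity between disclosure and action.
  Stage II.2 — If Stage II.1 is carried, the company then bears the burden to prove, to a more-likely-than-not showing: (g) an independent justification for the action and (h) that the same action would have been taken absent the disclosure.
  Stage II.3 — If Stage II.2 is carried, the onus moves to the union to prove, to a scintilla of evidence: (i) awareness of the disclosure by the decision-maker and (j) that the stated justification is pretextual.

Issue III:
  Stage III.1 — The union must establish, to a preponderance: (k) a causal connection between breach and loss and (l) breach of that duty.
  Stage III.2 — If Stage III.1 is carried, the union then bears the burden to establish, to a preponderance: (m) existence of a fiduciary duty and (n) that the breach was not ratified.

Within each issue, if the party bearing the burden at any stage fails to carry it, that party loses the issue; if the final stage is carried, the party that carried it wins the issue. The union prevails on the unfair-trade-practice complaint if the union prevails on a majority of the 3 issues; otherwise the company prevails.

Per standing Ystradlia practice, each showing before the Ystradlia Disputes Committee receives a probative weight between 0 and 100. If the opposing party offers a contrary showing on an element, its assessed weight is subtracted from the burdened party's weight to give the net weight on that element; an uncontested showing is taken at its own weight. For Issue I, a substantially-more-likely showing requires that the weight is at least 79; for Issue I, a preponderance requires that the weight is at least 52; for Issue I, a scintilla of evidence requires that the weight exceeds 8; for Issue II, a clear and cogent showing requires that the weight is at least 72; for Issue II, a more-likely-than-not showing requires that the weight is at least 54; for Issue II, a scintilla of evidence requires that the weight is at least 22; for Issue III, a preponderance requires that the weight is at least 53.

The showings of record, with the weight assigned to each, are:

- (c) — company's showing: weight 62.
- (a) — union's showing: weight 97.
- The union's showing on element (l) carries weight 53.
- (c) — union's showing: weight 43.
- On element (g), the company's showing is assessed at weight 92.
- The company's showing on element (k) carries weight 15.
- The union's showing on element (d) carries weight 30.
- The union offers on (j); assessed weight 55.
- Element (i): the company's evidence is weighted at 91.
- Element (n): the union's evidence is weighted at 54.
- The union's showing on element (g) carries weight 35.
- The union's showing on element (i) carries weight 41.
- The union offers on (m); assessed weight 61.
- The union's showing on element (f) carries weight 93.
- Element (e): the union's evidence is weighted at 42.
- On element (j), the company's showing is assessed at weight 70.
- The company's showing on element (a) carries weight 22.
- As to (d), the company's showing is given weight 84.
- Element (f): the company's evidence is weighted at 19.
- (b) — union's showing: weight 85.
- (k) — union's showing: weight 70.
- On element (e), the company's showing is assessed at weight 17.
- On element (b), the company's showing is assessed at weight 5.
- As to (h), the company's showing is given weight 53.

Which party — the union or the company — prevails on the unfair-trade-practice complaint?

union

— Issue I —
Stage I.1 — burden on union; standard: a substantially-more-likely showing (weight is at least 79).
    (a): 97 − 22 = 75 < 79 [not met]
    (b): 85 − 5 = 80 ≥ 79 [met]
  The union does not carry Stage I.1.
The analysis ends at Stage I.1; the company prevails on this issue.
— Issue II —
Stage II.1 (union, a clear and cogent showing, weight is at least 72): (f) net 93−19=74 ≥ 72 — meets.
  The union carries Stage II.1; the company now bears the burden.
Stage II.2 (company, a more-likely-than-not showing, weight is at least 54): (g) net 92−35=57 ≥ 54 — meets; (h) 53 < 54 — fails.
  Stage II.2 not carried; the company fails its burden.
The union prevails on this issue.
— Issue III —
At Stage III.1 the union must meet a preponderance (weight is at least 53): on (k) the weight is 70 less the opposing 15 gives net 55, which does reach 53, so (k) meets the standard; on (l) the weight is 53, which does reach 53, so (l) meets the standard.
  Stage III.1 is satisfied; the union continues to bear the burden.
At Stage III.2 the union must meet a preponderance (weight is at least 53): on (m) the weight is 61, ≥ 53, so (m) meets the standard; on (n) the weight is 54, which does reach 53, so (n) meets the standard.
  All elements met at the final stage.
Every stage carried; the union prevails on this issue.
Per-issue: Issue I → company; Issue II → union; Issue III → union. The union must prevail on a majority of issues; overall, the union prevails.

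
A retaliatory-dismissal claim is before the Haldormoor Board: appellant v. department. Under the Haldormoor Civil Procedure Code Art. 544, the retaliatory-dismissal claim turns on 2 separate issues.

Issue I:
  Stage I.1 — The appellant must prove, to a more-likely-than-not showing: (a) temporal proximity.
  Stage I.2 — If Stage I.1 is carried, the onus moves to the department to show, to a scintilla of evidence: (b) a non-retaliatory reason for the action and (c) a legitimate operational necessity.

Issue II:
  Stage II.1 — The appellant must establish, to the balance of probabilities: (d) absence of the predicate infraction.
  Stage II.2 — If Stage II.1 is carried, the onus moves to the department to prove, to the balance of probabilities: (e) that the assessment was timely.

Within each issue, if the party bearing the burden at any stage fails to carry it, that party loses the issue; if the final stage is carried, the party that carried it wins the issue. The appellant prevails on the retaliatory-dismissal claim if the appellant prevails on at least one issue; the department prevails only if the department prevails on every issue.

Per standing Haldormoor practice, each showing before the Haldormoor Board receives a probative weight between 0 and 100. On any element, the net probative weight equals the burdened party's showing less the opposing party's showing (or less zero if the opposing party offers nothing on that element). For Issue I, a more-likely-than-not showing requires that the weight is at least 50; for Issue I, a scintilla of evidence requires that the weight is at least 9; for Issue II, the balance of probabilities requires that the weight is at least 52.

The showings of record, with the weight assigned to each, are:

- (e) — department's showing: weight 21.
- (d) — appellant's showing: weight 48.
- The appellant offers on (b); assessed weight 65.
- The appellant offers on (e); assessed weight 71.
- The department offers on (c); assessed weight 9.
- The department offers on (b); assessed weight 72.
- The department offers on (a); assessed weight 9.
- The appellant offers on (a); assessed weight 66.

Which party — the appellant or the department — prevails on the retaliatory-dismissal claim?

appellant

— Issue I —
Stage I.1 — burden on appellant; standard: a more-likely-than-not showing (weight is at least 50).
    (a): 66 − 9 = 57 ≥ 50 [met]
  The appellant carries Stage I.1; the department now bears the burden.
Stage I.2 — burden on department; standard: a scintilla of evidence (weight is at least 9).
    (b): 72 − 65 = 7 < 9 [not met]
    (c): 9 ≥ 9 [met]
  Stage I.2 not carried; the department fails its burden.
The analysis ends at Stage I.2; the appellant prevails on this issue.
— Issue II —
Stage II.1 — burden on appellant; standard: the balance of probabilities (weight is at least 52).
    (d): 48 < 52 [not met]
  Stage II.1 not carried; the appellant fails its burden.
The department prevails on this issue.
Per-issue: Issue I → appellant; Issue II → department. The appellant must prevail on at least one issue; overall, the appellant prevails.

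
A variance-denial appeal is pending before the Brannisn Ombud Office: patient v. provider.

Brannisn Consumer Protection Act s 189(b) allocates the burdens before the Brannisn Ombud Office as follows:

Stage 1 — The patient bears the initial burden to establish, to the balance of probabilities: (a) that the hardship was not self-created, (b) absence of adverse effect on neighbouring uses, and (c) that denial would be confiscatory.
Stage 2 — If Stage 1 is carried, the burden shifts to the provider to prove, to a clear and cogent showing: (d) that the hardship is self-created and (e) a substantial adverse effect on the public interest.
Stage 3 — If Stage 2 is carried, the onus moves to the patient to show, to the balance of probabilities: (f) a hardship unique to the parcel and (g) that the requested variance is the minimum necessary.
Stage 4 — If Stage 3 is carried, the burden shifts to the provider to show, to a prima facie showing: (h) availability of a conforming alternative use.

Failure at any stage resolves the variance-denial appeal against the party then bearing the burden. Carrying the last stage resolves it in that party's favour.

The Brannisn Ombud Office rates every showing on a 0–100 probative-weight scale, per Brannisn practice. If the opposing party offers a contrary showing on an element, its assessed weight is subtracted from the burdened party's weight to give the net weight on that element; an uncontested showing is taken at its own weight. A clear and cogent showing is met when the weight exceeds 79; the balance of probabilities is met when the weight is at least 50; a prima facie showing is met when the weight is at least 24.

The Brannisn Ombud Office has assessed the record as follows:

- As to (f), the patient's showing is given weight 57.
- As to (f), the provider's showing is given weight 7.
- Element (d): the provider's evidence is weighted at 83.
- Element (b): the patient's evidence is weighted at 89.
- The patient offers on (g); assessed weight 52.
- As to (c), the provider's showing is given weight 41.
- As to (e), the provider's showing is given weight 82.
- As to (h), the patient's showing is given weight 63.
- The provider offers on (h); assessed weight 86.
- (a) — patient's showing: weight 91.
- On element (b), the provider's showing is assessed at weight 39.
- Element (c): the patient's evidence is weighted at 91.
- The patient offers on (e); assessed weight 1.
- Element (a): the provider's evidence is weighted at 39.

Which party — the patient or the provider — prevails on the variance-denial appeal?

Stage 1 — burden on patient; standard: the balance of probabilities (weight is at least 50).
    (a): 91 − 39 = 52 ≥ 50 [met]
    (b): 89 − 39 = 50 ≥ 50 [met]
    (c): 91 − 41 = 50 ≥ 50 [met]
  Stage 1 is satisfied; the onus moves to the provider.
Stage 2 — burden on provider; standard: a clear and cogent showing (weight exceeds 79).
    (d): 83 > 79 [met]
    (e): 82 − 1 = 81 > 79 [met]
  All elements met. The burden passes to the patient.
Stage 3 — burden on patient; standard: the balance of probabilities (weight is at least 50).
    (f): 57 − 7 = 50 ≥ 50 [met]
    (g): 52 ≥ 50 [met]
  All elements met. The burden passes to the provider.
Stage 4 — burden on provider; standard: a prima facie showing (weight is at least 24).
    (h): 86 − 63 = 23 < 24 [not met]
  Stage 4 not carried; the provider fails its burden.
The analysis ends at Stage 4; the patient prevails.

patient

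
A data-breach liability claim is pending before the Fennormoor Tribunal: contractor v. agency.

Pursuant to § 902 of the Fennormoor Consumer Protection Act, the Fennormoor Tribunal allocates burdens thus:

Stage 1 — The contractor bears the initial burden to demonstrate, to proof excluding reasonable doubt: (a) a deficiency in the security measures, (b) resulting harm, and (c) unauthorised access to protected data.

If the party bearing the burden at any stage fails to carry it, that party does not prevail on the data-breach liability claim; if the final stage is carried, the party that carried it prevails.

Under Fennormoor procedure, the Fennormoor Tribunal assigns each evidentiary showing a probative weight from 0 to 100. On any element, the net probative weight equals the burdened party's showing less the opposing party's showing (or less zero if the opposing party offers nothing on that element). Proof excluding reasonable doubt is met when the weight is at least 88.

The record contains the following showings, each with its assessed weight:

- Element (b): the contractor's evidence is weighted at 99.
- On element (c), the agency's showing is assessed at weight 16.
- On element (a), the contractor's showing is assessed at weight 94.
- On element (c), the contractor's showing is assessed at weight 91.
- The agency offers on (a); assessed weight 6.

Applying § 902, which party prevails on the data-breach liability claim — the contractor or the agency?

agency

Stage 1 — burden on contractor; standard: proof excluding reasonable doubt (weight is at least 88).
    (a): 94 − 6 = 88 ≥ 88 [met]
    (b): 99 ≥ 88 [met]
    (c): 91 − 16 = 75 < 88 [not met]
  Stage 1 not carried; the contractor fails its burden.
The agency prevails.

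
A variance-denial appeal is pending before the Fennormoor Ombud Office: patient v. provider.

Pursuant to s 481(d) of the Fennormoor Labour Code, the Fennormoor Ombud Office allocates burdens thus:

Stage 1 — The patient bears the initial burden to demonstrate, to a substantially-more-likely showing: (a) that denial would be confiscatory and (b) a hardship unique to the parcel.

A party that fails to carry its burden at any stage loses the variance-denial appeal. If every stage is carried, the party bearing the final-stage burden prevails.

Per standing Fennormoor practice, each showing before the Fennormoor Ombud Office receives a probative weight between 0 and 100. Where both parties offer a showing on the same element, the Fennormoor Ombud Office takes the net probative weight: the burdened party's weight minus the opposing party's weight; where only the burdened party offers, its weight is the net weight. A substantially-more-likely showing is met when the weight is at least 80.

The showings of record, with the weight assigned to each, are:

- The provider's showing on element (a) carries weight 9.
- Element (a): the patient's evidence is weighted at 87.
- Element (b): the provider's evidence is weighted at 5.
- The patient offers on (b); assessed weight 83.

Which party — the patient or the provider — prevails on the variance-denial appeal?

Stage 1 — burden on patient; standard: a substantially-more-likely showing (weight is at least 80).
    (a): 87 − 9 = 78 < 80 [not met]
    (b): 83 − 5 = 78 < 80 [not met]
  The patient does not carry Stage 1.
So the provider prevails.

provider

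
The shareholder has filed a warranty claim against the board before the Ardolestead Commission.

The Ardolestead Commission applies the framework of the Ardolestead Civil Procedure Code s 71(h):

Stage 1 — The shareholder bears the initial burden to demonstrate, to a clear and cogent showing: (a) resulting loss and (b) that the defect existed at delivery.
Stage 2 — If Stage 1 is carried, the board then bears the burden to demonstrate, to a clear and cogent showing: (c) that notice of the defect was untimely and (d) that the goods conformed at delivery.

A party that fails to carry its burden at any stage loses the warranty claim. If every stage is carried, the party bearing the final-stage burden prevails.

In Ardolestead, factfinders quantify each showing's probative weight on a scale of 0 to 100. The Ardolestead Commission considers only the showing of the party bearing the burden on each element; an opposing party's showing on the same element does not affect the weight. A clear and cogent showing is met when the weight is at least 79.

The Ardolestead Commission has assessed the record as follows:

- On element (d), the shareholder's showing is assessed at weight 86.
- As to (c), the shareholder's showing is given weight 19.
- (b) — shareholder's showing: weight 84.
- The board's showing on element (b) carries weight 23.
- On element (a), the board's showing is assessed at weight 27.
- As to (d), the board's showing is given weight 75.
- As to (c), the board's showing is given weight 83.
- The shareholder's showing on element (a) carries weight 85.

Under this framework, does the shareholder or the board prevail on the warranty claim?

shareholder

At Stage 1 the shareholder must meet a clear and cogent showing (weight is at least 79): on (a) the weight is 85 (the board's 27 is given no effect), which does reach 79, so (a) meets the standard; on (b) the weight is 84 (the board's 23 is given no effect), ≥ 79, so (b) meets the standard.
  The shareholder carries Stage 1; the board now bears the burden.
At Stage 2 the board must meet a clear and cogent showing (weight is at least 79): on (c) the weight is 83 (the shareholder's 19 is given no effect), ≥ 79, so (c) meets the standard; on (d) the weight is 75 (the shareholder's 86 is given no effect), < 79, so (d) does not meet the standard.
  Not every element is met, so the board fails to carry Stage 2.
The analysis ends at Stage 2; the shareholder prevails.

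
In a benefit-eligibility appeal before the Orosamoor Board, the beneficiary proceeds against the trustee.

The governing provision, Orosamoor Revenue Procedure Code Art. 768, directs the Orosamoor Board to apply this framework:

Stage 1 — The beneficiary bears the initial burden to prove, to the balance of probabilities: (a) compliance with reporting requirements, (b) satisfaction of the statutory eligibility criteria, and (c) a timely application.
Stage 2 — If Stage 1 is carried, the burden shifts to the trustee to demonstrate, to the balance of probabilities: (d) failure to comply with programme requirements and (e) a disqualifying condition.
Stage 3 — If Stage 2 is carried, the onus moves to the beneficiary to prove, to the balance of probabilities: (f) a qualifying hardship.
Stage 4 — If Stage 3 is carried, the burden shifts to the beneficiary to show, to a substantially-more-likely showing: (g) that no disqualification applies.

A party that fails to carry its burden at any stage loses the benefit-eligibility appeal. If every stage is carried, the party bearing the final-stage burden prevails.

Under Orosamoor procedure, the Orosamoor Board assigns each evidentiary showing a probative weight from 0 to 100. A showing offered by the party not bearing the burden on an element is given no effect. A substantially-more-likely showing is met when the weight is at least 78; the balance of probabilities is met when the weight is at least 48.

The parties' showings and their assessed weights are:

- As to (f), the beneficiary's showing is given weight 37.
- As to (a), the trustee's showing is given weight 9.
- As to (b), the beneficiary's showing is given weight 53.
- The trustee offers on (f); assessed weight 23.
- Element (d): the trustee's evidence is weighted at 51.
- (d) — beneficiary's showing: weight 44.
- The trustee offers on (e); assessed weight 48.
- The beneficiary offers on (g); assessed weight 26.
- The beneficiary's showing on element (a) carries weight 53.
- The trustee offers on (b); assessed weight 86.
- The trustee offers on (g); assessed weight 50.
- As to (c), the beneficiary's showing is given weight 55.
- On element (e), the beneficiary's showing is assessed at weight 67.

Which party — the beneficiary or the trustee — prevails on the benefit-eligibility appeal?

At Stage 1 the beneficiary must meet the balance of probabilities (weight is at least 48): on (a) the weight is 53 (the trustee's 9 is given no effect), ≥ 48, so (a) meets the standard; on (b) the weight is 53 (the trustee's 86 is given no effect), which does reach 48, so (b) meets the standard; on (c) the weight is 55, which does reach 48, so (c) meets the standard.
  Stage 1 is satisfied; the onus moves to the trustee.
At Stage 2 the trustee must meet the balance of probabilities (weight is at least 48): on (d) the weight is 51 (the beneficiary's 44 is given no effect), which does reach 48, so (d) meets the standard; on (e) the weight is 48 (the beneficiary's 67 is given no effect), ≥ 48, so (e) meets the standard.
  Stage 2 carried; the burden shifts to the beneficiary.
At Stage 3 the beneficiary must meet the balance of probabilities (weight is at least 48): on (f) the weight is 37 (the trustee's 23 is given no effect), < 48, so (f) does not meet the standard.
  The beneficiary does not carry Stage 3.
The trustee prevails.

trustee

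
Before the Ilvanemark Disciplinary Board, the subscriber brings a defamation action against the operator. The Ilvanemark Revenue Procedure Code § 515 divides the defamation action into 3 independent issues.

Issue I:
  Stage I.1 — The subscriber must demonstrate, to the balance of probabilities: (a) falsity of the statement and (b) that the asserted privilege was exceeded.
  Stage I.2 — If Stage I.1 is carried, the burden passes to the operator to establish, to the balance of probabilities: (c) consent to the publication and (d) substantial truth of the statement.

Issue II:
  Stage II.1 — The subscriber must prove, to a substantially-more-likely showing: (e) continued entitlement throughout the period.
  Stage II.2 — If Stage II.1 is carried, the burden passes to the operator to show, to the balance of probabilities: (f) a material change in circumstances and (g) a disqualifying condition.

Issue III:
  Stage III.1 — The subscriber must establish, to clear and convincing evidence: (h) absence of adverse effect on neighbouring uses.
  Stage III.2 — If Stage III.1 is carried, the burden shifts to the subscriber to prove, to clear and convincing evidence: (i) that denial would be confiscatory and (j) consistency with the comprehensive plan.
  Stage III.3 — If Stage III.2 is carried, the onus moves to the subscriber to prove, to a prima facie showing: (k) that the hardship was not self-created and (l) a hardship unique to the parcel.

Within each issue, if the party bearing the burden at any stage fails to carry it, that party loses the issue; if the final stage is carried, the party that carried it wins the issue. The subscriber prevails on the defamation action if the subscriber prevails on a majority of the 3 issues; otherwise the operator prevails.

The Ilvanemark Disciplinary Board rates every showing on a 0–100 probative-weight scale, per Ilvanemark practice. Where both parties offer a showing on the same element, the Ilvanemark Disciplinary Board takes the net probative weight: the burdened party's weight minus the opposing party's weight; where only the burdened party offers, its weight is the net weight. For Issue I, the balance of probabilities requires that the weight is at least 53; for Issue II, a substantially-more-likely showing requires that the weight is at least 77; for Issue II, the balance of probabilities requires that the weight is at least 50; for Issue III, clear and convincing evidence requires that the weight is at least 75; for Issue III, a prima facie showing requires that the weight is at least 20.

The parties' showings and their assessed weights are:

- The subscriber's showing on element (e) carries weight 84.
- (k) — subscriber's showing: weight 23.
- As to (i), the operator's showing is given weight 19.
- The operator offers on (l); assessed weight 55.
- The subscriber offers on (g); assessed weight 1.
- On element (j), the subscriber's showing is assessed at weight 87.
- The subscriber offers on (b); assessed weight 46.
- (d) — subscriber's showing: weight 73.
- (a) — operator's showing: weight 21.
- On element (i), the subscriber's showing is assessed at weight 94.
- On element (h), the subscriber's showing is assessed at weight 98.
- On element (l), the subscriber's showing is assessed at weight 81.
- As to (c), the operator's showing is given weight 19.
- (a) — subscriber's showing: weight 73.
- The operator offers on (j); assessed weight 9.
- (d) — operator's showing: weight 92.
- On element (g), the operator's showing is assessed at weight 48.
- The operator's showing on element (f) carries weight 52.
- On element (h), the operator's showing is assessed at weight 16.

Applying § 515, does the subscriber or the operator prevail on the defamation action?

— Issue I —
At Stage I.1 the subscriber must meet the balance of probabilities (weight is at least 53): on (a) the weight is 73 less the opposing 21 gives net 52, which does not reach 53, so (a) does not meet the standard; on (b) the weight is 46, < 53, so (b) does not meet the standard.
  Stage I.1 not carried; the subscriber fails its burden.
The analysis ends at Stage I.1; the operator prevails on this issue.
— Issue II —
Stage II.1 (subscriber, a substantially-more-likely showing, weight is at least 77): (e) 84 ≥ 77 — meets.
  Stage II.1 is satisfied; the onus moves to the operator.
Stage II.2 (operator, the balance of probabilities, weight is at least 50): (f) 52 ≥ 50 — meets; (g) net 48−1=47 < 50 — fails.
  Stage II.2 not carried; the operator fails its burden.
The subscriber prevails on this issue.
— Issue III —
Stage III.1 (subscriber, clear and convincing evidence, weight is at least 75): (h) net 98−16=82 ≥ 75 — meets.
  All elements met. The subscriber retains the burden for Stage III.2.
Stage III.2 (subscriber, clear and convincing evidence, weight is at least 75): (i) net 94−19=75 ≥ 75 — meets; (j) net 87−9=78 ≥ 75 — meets.
  Stage III.2 is satisfied; the subscriber continues to bear the burden.
Stage III.3 (subscriber, a prima facie showing, weight is at least 20): (k) 23 ≥ 20 — meets; (l) net 81−55=26 ≥ 20 — meets.
  The subscriber carries the last stage.
All stages carried — the subscriber prevails on this issue.
Per-issue: Issue I → operator; Issue II → subscriber; Issue III → subscriber. The subscriber must prevail on a majority of issues; overall, the subscriber prevails.

subscriber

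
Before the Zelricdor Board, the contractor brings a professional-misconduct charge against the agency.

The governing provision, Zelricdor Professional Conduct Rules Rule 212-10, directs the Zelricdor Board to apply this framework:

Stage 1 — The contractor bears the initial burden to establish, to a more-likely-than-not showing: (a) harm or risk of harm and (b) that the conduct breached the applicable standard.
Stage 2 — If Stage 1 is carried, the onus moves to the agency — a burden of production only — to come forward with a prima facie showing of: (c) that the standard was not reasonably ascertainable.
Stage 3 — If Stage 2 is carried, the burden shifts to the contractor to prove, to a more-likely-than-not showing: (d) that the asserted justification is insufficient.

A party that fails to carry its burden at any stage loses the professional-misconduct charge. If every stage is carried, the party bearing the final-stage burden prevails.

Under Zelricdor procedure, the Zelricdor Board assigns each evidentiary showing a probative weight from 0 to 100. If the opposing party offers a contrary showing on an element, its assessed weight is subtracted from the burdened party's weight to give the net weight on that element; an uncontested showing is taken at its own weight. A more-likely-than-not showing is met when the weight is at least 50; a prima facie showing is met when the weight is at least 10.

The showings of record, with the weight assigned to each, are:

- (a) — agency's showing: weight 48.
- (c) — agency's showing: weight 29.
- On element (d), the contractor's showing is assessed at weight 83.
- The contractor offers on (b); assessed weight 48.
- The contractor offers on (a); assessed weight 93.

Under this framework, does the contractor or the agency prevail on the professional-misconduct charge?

agency

Stage 1 (contractor, a more-likely-than-not showing, weight is at least 50): (a) net 93−48=45 < 50 — fails; (b) 48 < 50 — fails.
  The contractor does not carry Stage 1.
The analysis ends at Stage 1; the agency prevails.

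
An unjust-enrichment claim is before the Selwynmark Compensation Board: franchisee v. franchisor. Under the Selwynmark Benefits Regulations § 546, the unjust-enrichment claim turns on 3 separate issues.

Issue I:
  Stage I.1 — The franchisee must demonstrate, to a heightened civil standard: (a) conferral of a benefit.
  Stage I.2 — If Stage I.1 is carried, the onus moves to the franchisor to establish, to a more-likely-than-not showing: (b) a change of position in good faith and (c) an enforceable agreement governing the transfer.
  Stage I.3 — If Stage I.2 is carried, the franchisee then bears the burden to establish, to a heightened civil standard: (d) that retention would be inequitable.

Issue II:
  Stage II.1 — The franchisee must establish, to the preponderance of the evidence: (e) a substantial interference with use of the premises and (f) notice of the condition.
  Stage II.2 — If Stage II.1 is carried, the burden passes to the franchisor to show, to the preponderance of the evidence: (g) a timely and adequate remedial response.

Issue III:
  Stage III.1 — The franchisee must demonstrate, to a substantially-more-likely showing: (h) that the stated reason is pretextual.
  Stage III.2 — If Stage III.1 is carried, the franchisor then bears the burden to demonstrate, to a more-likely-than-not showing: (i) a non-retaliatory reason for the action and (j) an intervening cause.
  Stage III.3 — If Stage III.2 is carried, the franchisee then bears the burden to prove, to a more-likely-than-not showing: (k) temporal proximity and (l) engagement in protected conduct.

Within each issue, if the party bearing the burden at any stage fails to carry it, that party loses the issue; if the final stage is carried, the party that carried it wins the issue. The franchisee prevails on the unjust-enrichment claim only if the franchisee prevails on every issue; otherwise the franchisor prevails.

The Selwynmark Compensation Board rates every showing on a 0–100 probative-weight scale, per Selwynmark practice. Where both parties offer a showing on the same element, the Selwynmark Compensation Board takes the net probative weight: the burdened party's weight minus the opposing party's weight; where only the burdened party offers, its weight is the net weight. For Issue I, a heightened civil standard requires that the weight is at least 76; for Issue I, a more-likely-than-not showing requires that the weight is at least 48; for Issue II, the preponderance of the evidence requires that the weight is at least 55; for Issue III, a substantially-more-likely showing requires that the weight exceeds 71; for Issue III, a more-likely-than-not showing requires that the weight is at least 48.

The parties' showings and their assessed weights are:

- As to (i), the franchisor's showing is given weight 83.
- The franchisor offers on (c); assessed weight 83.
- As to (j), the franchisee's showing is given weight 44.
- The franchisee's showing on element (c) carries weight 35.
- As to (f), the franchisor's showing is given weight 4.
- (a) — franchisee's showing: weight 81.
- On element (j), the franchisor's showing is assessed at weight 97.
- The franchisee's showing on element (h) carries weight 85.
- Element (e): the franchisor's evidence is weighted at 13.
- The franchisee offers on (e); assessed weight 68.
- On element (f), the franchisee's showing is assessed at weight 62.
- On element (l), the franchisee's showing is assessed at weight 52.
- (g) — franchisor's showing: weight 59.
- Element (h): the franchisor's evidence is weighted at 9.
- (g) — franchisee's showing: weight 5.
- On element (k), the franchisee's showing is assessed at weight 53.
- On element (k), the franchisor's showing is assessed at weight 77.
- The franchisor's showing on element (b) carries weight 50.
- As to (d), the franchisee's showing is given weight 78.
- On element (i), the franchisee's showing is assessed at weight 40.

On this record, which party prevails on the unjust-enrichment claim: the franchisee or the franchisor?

franchisee

— Issue I —
At Stage I.1 the franchisee must meet a heightened civil standard (weight is at least 76): on (a) the weight is 81, ≥ 76, so (a) meets the standard.
  Stage I.1 carried; the burden shifts to the franchisor.
At Stage I.2 the franchisor must meet a more-likely-than-not showing (weight is at least 48): on (b) the weight is 50, which does reach 48, so (b) meets the standard; on (c) the weight is 83 less the opposing 35 gives net 48, which does reach 48, so (c) meets the standard.
  Stage I.2 is satisfied; the onus moves to the franchisee.
At Stage I.3 the franchisee must meet a heightened civil standard (weight is at least 76): on (d) the weight is 78, which does reach 76, so (d) meets the standard.
  Stage I.3 carried; the final stage is satisfied.
Every stage carried; the franchisee prevails on this issue.
— Issue II —
Stage II.1 — burden on franchisee; standard: the preponderance of the evidence (weight is at least 55).
    (e): 68 − 13 = 55 ≥ 55 [met]
    (f): 62 − 4 = 58 ≥ 55 [met]
  All elements met. The burden passes to the franchisor.
Stage II.2 — burden on franchisor; standard: the preponderance of the evidence (weight is at least 55).
    (g): 59 − 5 = 54 < 55 [not met]
  The franchisor does not carry Stage II.2.
The franchisee prevails on this issue.
— Issue III —
Stage III.1 — burden on franchisee; standard: a substantially-more-likely showing (weight exceeds 71).
    (h): 85 − 9 = 76 > 71 [met]
  Stage III.1 carried; the burden shifts to the franchisor.
Stage III.2 — burden on franchisor; standard: a more-likely-than-not showing (weight is at least 48).
    (i): 83 − 40 = 43 < 48 [not met]
    (j): 97 − 44 = 53 ≥ 48 [met]
  Stage III.2 not carried; the franchisor fails its burden.
So the franchisee prevails on this issue.
Per-issue: Issue I → franchisee; Issue II → franchisee; Issue III → franchisee. The franchisee must prevail on every issue; overall, the franchisee prevails.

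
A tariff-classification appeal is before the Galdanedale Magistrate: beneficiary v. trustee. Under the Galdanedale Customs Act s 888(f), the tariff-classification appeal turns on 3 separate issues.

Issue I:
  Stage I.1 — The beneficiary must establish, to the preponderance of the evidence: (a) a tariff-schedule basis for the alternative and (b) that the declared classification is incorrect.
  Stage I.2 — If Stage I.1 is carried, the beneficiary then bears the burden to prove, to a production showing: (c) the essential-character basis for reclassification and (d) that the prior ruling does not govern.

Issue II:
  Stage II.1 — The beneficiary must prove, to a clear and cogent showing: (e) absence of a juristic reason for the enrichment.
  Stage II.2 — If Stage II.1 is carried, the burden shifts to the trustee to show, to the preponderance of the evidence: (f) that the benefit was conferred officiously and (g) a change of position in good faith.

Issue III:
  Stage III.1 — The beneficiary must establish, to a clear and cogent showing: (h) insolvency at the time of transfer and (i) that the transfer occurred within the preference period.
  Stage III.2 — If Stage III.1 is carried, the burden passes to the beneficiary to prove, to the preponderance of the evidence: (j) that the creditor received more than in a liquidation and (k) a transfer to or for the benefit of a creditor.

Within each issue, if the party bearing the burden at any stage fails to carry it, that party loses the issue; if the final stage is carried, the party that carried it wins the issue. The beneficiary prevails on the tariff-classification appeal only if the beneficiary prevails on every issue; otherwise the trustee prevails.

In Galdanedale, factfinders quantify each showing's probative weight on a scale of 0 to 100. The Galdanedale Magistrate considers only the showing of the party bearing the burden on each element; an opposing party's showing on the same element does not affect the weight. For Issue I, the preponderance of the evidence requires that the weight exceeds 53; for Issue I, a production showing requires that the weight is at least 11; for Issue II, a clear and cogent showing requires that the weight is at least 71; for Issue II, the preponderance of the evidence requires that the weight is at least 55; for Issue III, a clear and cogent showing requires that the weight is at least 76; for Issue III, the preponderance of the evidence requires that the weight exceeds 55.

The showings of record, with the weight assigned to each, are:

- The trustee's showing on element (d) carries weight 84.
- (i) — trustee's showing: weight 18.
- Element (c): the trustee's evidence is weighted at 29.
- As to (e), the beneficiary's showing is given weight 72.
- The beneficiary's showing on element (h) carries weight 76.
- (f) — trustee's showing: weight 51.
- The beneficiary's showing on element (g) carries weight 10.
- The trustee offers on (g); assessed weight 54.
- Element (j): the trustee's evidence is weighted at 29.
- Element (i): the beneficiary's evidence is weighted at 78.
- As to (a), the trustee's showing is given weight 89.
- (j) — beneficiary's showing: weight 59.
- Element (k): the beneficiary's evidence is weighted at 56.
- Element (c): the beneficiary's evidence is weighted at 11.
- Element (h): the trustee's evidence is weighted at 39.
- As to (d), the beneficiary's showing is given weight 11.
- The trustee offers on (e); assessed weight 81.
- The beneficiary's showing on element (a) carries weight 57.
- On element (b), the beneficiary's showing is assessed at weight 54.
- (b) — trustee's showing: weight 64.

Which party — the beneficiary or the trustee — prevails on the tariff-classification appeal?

— Issue I —
At Stage I.1 the beneficiary must meet the preponderance of the evidence (weight exceeds 53): on (a) the weight is 57 (the trustee's 89 is given no effect), which does exceed 53, so (a) meets the standard; on (b) the weight is 54 (the trustee's 64 is given no effect), > 53, so (b) meets the standard.
  All elements met. The beneficiary retains the burden for Stage I.2.
At Stage I.2 the beneficiary must meet a production showing (weight is at least 11): on (c) the weight is 11 (the trustee's 29 is given no effect), ≥ 11, so (c) meets the standard; on (d) the weight is 11 (the trustee's 84 is given no effect), which does reach 11, so (d) meets the standard.
  All elements met at the final stage.
With every stage satisfied, the beneficiary prevails on this issue.
— Issue II —
At Stage II.1 the beneficiary must meet a clear and cogent showing (weight is at least 71): on (e) the weight is 72 (the trustee's 81 is given no effect), ≥ 71, so (e) meets the standard.
  The beneficiary carries Stage II.1; the trustee now bears the burden.
At Stage II.2 the trustee must meet the preponderance of the evidence (weight is at least 55): on (f) the weight is 51, < 55, so (f) does not meet the standard; on (g) the weight is 54 (the beneficiary's 10 is given no effect), which does not reach 55, so (g) does not meet the standard.
  The trustee does not carry Stage II.2.
The analysis ends at Stage II.2; the beneficiary prevails on this issue.
— Issue III —
Stage III.1 — burden on beneficiary; standard: a clear and cogent showing (weight is at least 76).
    (h): 76 (trustee's 39 disregarded) ≥ 76 [met]
    (i): 78 (trustee's 18 disregarded) ≥ 76 [met]
  Stage III.1 is satisfied; the beneficiary continues to bear the burden.
Stage III.2 — burden on beneficiary; standard: the preponderance of the evidence (weight exceeds 55).
    (j): 59 (trustee's 29 disregarded) > 55 [met]
    (k): 56 > 55 [met]
  The beneficiary carries the last stage.
With every stage satisfied, the beneficiary prevails on this issue.
Per-issue: Issue I → beneficiary; Issue II → beneficiary; Issue III → beneficiary. The beneficiary must prevail on every issue; overall, the beneficiary prevails.

beneficiary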